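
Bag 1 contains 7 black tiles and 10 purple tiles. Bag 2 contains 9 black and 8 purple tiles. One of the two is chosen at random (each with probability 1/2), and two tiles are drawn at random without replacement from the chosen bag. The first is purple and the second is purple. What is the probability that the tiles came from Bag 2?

P(E | Bag 1) = 45/136; P(E | Bag 2) = 7/34.
P(E) = 1/2·45/136 + 1/2·7/34 = 73/272.
By Bayes' rule, P(Bag 2 | E) = 7/68 / 73/272 = 28/73 ≈ 0.3836.

28/73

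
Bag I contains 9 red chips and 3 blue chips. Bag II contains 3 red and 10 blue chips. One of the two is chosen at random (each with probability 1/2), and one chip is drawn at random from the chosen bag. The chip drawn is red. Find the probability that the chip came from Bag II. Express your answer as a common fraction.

4/17

P(red | Bag I) = 3/4; P(red | Bag II) = 3/13.
P(red) = 1/2·3/4 + 1/2·3/13 = 51/104.
By Bayes' rule, P(Bag II | red) = 3/26 / 51/104 = 4/17 ≈ 0.2353.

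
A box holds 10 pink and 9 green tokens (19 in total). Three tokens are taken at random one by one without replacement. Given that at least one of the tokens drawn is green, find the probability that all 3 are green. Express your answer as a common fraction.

28/283

P(all 3 green) = C(9,3)/C(19,3) = 28/323; P(at least one green) = 1 − C(10,3)/C(19,3) = 283/323.
Since 'all 3 green' ⊆ 'at least one green', P(all 3 | at least one) = 28/323 / 283/323 = 28/283 ≈ 0.0989.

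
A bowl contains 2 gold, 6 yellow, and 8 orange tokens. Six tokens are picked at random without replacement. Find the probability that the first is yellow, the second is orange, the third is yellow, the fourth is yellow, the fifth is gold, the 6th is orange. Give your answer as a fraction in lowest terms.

1/429

Multiply the conditional probability of each draw in order, without replacement, so each draw removes one from its color and from the total.
P = (6/16) · (8/15) · (5/14) · (4/13) · (2/12) · (7/11) = 1/429 ≈ 0.0023.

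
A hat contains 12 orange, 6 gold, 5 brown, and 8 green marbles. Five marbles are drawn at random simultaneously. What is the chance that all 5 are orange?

Unordered draws without replacement: count favorable combinations over C(31,5).
Favorable = C(12,5) · C(6,0) · C(5,0) · C(8,0) = 792; total = C(31,5) = 169911.
P = 792/169911 = 88/18879 ≈ 0.0047.

88/18879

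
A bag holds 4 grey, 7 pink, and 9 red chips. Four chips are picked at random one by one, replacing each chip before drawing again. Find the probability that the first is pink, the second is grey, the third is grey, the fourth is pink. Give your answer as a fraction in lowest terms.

Multiply the conditional probability of each draw in order, with replacement (the composition resets each draw).
P = (7/20) · (4/20) · (4/20) · (7/20) = 49/10000 ≈ 0.0049.

49/10000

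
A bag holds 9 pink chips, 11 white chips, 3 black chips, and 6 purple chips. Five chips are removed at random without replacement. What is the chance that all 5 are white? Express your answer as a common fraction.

Unordered draws without replacement: count favorable combinations over C(29,5).
Favorable = C(9,0) · C(11,5) · C(3,0) · C(6,0) = 462; total = C(29,5) = 118755.
P = 462/118755 = 22/5655 ≈ 0.0039.

22/5655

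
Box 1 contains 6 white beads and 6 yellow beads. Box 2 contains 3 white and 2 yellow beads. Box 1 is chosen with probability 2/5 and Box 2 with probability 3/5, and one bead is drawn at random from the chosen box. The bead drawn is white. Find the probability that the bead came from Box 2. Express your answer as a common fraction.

9/14

P(white | Box 1) = 1/2; P(white | Box 2) = 3/5.
P(white) = 2/5·1/2 + 3/5·3/5 = 14/25.
By Bayes' rule, P(Box 2 | white) = 9/25 / 14/25 = 9/14 ≈ 0.6429.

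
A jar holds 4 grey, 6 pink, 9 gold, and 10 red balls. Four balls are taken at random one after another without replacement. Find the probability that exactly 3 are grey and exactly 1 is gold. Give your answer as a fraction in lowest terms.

Unordered draws without replacement: count favorable combinations over C(29,4).
Favorable = C(4,3) · C(6,0) · C(9,1) · C(10,0) = 36; total = C(29,4) = 23751.
P = 36/23751 = 4/2639 ≈ 0.0015.

4/2639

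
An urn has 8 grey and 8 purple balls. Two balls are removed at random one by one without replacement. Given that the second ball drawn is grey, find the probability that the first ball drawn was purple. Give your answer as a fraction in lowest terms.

8/15

P(first=purple and the second ball drawn is grey) = (8/16)·(8/15) = 4/15.
P(the second ball drawn is grey) = Σ over first color = 7/30 + 4/15 = 1/2.
By Bayes, P(first=purple | the second ball drawn is grey) = 4/15 / 1/2 = 8/15 ≈ 0.5333.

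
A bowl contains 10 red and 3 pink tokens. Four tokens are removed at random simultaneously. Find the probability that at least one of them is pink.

Use the complement: P(at least one pink) = 1 − P(no pink).
P(none) = C(10,4)/C(13,4) = 210/715.
So P = 1 − 210/715 = 101/143 ≈ 0.7063.

101/143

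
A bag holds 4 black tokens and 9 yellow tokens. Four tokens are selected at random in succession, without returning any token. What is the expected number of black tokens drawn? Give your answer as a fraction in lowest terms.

By linearity of expectation, E[X] = Σ P(draw i is black); by symmetry each draw (even without replacement) has P(black) = 4/13.
E[X] = 4 · 4/13 = 16/13 ≈ 1.2308.

16/13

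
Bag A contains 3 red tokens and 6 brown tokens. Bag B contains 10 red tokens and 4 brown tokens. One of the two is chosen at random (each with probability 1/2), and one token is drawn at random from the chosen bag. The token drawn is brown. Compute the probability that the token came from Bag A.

P(brown | Bag A) = 2/3; P(brown | Bag B) = 2/7.
P(brown) = 1/2·2/3 + 1/2·2/7 = 10/21.
By Bayes' rule, P(Bag A | brown) = 1/3 / 10/21 = 7/10 ≈ 0.7000.

7/10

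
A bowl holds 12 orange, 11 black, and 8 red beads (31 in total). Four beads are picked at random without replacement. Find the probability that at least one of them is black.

Use the complement: P(at least one black) = 1 − P(no black).
P(none) = C(20,4)/C(31,4) = 4845/31465.
So P = 1 − 4845/31465 = 5324/6293 ≈ 0.8460.

5324/6293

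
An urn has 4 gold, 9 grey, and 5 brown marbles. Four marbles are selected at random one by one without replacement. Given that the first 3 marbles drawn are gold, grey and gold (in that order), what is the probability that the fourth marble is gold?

After removing 2 gold, 1 grey, the urn has 2 gold out of 15 remaining.
P(fourth is gold | given) = 2/15 ≈ 0.1333.

2/15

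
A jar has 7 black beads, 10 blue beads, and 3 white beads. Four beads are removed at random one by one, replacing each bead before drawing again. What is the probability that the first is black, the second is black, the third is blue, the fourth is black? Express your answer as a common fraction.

Multiply the conditional probability of each draw in order, with replacement (the composition resets each draw).
P = (7/20) · (7/20) · (10/20) · (7/20) = 343/16000 ≈ 0.0214.

343/16000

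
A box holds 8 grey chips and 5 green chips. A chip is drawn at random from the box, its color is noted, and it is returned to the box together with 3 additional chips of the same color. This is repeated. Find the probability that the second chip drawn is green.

5/13

Condition on the first draw. If first is green (prob 5/13), second-green has prob (8)/(16); if not (prob 8/13), it has prob 5/(16).
P = (5/13)·(8/16) + (8/13)·(5/16) = 5/13 ≈ 0.3846.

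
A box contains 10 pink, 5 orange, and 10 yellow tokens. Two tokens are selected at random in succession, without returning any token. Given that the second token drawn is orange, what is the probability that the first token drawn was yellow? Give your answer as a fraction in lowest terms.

P(first=yellow and the second token drawn is orange) = (10/25)·(5/24) = 1/12.
P(the second token drawn is orange) = Σ over first color = 1/12 + 1/30 + 1/12 = 1/5.
By Bayes, P(first=yellow | the second token drawn is orange) = 1/12 / 1/5 = 5/12 ≈ 0.4167.

5/12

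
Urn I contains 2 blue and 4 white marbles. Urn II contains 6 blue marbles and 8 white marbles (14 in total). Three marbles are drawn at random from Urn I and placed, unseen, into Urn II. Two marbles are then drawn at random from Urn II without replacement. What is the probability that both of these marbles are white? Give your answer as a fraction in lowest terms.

Condition on how many of the transferred marbles are white (from Urn I: 4 white of 6; then Urn II has 17 total).
  1 white: C(4,1)C(2,2)/C(6,3) = 1/5; then P = C(9,2)/C(17,2) = 9/34
  2 white: C(4,2)C(2,1)/C(6,3) = 3/5; then P = C(10,2)/C(17,2) = 45/136
  3 white: C(4,3)C(2,0)/C(6,3) = 1/5; then P = C(11,2)/C(17,2) = 55/136
P(both white) = 113/340 ≈ 0.3324.

113/340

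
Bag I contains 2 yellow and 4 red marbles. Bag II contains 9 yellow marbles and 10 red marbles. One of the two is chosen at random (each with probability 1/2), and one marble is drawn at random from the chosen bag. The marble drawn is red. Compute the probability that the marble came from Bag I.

19/34

P(red | Bag I) = 2/3; P(red | Bag II) = 10/19.
P(red) = 1/2·2/3 + 1/2·10/19 = 34/57.
By Bayes' rule, P(Bag I | red) = 1/3 / 34/57 = 19/34 ≈ 0.5588.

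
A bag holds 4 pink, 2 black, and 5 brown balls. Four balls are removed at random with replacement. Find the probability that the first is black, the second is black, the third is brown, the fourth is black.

Multiply the conditional probability of each draw in order, with replacement (the composition resets each draw).
P = (2/11) · (2/11) · (5/11) · (2/11) = 40/14641 ≈ 0.0027.

40/14641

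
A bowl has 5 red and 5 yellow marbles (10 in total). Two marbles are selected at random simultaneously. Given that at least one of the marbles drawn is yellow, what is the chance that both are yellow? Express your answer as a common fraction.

P(both yellow) = C(5,2)/C(10,2) = 2/9; P(at least one yellow) = 1 − C(5,2)/C(10,2) = 7/9.
Since 'both yellow' ⊆ 'at least one yellow', P(both | at least one) = 2/9 / 7/9 = 2/7 ≈ 0.2857.

2/7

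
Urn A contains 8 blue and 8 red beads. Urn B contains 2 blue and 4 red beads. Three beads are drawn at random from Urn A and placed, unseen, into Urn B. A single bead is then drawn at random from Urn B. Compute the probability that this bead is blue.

7/18

Condition on how many of the transferred beads are blue (from Urn A: 8 blue of 16; then Urn B has 9 total).
  0 blue: C(8,0)C(8,3)/C(16,3) = 1/10; then P = 2/9
  1 blue: C(8,1)C(8,2)/C(16,3) = 2/5; then P = 3/9
  2 blue: C(8,2)C(8,1)/C(16,3) = 2/5; then P = 4/9
  3 blue: C(8,3)C(8,0)/C(16,3) = 1/10; then P = 5/9
P(blue from Urn B) = 7/18 ≈ 0.3889.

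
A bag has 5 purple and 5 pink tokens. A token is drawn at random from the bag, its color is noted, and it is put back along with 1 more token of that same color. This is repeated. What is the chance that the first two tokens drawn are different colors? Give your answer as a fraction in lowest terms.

5/11

Either pink then purple, or purple then pink; after the first draw the total is 11.
P = (5/10)·(5/11) + (5/10)·(5/11) = 5/11 ≈ 0.4545.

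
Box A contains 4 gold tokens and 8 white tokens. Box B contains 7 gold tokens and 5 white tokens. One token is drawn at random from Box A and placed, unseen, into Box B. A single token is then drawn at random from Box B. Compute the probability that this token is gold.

22/39

Condition on how many of the transferred tokens are gold (from Box A: 4 gold of 12; then Box B has 13 total).
  0 gold: C(4,0)C(8,1)/C(12,1) = 2/3; then P = 7/13
  1 gold: C(4,1)C(8,0)/C(12,1) = 1/3; then P = 8/13
P(gold from Box B) = 22/39 ≈ 0.5641.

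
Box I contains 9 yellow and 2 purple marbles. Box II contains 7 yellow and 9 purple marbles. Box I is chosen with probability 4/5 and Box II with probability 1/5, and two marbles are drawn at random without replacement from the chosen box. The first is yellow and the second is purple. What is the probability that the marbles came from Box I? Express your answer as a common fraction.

192/269

P(E | Box I) = 9/55; P(E | Box II) = 21/80.
P(E) = 4/5·9/55 + 1/5·21/80 = 807/4400.
By Bayes' rule, P(Box I | E) = 36/275 / 807/4400 = 192/269 ≈ 0.7138.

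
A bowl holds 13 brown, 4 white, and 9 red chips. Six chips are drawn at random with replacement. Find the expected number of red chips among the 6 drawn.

27/13

By linearity of expectation, E[X] = Σ P(draw i is red); each independent draw has P(red) = 9/26.
E[X] = 6 · 9/26 = 27/13 ≈ 2.0769.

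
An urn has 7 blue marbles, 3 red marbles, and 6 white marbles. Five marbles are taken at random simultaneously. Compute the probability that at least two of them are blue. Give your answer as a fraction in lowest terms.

Sum the hypergeometric tail for j = 2,…,5 blue marbles.
Favorable = C(7,2)·C(9,3) + C(7,3)·C(9,2) + C(7,4)·C(9,1) + C(7,5)·C(9,0) = 3360; total = C(16,5) = 4368.
P = 3360/4368 = 10/13 ≈ 0.7692.

10/13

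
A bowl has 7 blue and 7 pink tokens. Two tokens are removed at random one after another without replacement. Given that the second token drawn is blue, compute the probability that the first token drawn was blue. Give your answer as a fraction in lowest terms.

6/13

P(first=blue and the second token drawn is blue) = (7/14)·(6/13) = 3/13.
P(the second token drawn is blue) = Σ over first color = 3/13 + 7/26 = 1/2.
By Bayes, P(first=blue | the second token drawn is blue) = 3/13 / 1/2 = 6/13 ≈ 0.4615.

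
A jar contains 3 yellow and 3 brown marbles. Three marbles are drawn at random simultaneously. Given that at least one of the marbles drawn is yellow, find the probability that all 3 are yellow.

P(all 3 yellow) = C(3,3)/C(6,3) = 1/20; P(at least one yellow) = 1 − C(3,3)/C(6,3) = 19/20.
Since 'all 3 yellow' ⊆ 'at least one yellow', P(all 3 | at least one) = 1/20 / 19/20 = 1/19 ≈ 0.0526.

1/19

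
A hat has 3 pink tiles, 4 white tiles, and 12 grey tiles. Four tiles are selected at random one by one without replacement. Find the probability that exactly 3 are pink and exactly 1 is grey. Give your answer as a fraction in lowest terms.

1/323

Unordered draws without replacement: count favorable combinations over C(19,4).
Favorable = C(3,3) · C(4,0) · C(12,1) = 12; total = C(19,4) = 3876.
P = 12/3876 = 1/323 ≈ 0.0031.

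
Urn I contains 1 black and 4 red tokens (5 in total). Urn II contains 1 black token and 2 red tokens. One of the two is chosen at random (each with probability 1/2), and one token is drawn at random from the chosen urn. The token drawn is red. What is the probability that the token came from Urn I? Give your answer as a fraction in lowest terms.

6/11

P(red | Urn I) = 4/5; P(red | Urn II) = 2/3.
P(red) = 1/2·4/5 + 1/2·2/3 = 11/15.
By Bayes' rule, P(Urn I | red) = 2/5 / 11/15 = 6/11 ≈ 0.5455.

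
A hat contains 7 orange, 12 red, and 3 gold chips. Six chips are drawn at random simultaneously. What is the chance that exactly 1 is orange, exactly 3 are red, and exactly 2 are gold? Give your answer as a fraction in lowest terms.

Unordered draws without replacement: count favorable combinations over C(22,6).
Favorable = C(7,1) · C(12,3) · C(3,2) = 4620; total = C(22,6) = 74613.
P = 4620/74613 = 20/323 ≈ 0.0619.

20/323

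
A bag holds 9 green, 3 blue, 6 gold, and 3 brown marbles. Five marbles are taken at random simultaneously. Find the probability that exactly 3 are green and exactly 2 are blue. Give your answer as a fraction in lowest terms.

4/323

Unordered draws without replacement: count favorable combinations over C(21,5).
Favorable = C(9,3) · C(3,2) · C(6,0) · C(3,0) = 252; total = C(21,5) = 20349.
P = 252/20349 = 4/323 ≈ 0.0124.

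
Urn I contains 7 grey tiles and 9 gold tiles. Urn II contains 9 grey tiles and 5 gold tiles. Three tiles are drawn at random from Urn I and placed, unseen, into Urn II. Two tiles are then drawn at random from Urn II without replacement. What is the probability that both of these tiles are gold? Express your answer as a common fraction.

Condition on how many of the transferred tiles are gold (from Urn I: 9 gold of 16; then Urn II has 17 total).
  0 gold: C(9,0)C(7,3)/C(16,3) = 1/16; then P = C(5,2)/C(17,2) = 5/68
  1 gold: C(9,1)C(7,2)/C(16,3) = 27/80; then P = C(6,2)/C(17,2) = 15/136
  2 gold: C(9,2)C(7,1)/C(16,3) = 9/20; then P = C(7,2)/C(17,2) = 21/136
  3 gold: C(9,3)C(7,0)/C(16,3) = 3/20; then P = C(8,2)/C(17,2) = 7/34
P(both gold) = 91/640 ≈ 0.1422.

91/640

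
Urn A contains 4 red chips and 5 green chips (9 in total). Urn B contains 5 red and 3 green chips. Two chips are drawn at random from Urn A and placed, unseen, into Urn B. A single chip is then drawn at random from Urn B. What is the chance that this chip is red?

53/90

Condition on how many of the transferred chips are red (from Urn A: 4 red of 9; then Urn B has 10 total).
  0 red: C(4,0)C(5,2)/C(9,2) = 5/18; then P = 5/10
  1 red: C(4,1)C(5,1)/C(9,2) = 5/9; then P = 6/10
  2 red: C(4,2)C(5,0)/C(9,2) = 1/6; then P = 7/10
P(red from Urn B) = 53/90 ≈ 0.5889.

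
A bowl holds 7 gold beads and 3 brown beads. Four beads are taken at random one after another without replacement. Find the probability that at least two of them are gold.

Sum the hypergeometric tail for j = 2,…,4 gold beads.
Favorable = C(7,2)·C(3,2) + C(7,3)·C(3,1) + C(7,4)·C(3,0) = 203; total = C(10,4) = 210.
P = 203/210 = 29/30 ≈ 0.9667.

29/30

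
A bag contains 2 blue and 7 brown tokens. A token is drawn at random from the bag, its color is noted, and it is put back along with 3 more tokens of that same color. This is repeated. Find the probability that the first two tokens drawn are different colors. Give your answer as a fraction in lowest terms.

Either brown then blue, or blue then brown; after the first draw the total is 12.
P = (7/9)·(2/12) + (2/9)·(7/12) = 7/27 ≈ 0.2593.

7/27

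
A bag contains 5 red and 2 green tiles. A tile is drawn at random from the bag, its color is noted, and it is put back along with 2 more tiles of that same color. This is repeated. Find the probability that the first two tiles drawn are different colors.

20/63

Either green then red, or red then green; after the first draw the total is 9.
P = (2/7)·(5/9) + (5/7)·(2/9) = 20/63 ≈ 0.3175.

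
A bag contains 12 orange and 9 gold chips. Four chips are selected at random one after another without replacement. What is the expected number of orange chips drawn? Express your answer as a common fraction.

16/7

By linearity of expectation, E[X] = Σ P(draw i is orange); by symmetry each draw (even without replacement) has P(orange) = 12/21.
E[X] = 4 · 12/21 = 16/7 ≈ 2.2857.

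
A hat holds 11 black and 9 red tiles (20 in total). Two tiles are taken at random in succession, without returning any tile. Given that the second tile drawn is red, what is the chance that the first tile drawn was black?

P(first=black and the second tile drawn is red) = (11/20)·(9/19) = 99/380.
P(the second tile drawn is red) = Σ over first color = 99/380 + 18/95 = 9/20.
By Bayes, P(first=black | the second tile drawn is red) = 99/380 / 9/20 = 11/19 ≈ 0.5789.

11/19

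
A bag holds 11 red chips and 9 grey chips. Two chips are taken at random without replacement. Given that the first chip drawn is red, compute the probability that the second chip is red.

10/19

After removing 1 red, the bag has 10 red out of 19 remaining.
P(second is red | given) = 10/19 ≈ 0.5263.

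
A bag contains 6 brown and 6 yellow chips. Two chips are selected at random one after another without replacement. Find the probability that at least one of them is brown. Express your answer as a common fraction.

17/22

Use the complement: P(at least one brown) = 1 − P(no brown).
P(none) = C(6,2)/C(12,2) = 15/66.
So P = 1 − 15/66 = 17/22 ≈ 0.7727.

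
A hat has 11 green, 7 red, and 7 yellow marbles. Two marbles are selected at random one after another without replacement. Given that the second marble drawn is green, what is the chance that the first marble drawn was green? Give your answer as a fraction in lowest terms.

P(first=green and the second marble drawn is green) = (11/25)·(10/24) = 11/60.
P(the second marble drawn is green) = Σ over first color = 11/60 + 77/600 + 77/600 = 11/25.
By Bayes, P(first=green | the second marble drawn is green) = 11/60 / 11/25 = 5/12 ≈ 0.4167.

5/12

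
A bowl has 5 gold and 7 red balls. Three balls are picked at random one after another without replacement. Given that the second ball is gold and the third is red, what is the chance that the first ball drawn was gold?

P(first=gold and the second ball is gold and the third is red) = (5/12)·(4/11)·(7/10) = 7/66.
P(E) = Σ over first color = 7/66 + 7/44 = 35/132.
By Bayes, P(first=gold | E) = 7/66 / 35/132 = 2/5 ≈ 0.4000.

2/5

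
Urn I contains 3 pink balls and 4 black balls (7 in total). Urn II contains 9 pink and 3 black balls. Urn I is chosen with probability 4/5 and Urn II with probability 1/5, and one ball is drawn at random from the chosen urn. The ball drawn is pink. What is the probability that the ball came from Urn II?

P(pink | Urn I) = 3/7; P(pink | Urn II) = 3/4.
P(pink) = 4/5·3/7 + 1/5·3/4 = 69/140.
By Bayes' rule, P(Urn II | pink) = 3/20 / 69/140 = 7/23 ≈ 0.3043.

7/23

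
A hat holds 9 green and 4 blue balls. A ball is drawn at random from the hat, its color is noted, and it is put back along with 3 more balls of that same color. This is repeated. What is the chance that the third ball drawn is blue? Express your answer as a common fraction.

Sum over the four possibilities for the first two draws (blue/not-blue each), tracking how the blue count and total change by +3 per draw.
P(third is blue) = 4/13 ≈ 0.3077. (In a Pólya urn every draw has the same marginal probability 4/13.)

4/13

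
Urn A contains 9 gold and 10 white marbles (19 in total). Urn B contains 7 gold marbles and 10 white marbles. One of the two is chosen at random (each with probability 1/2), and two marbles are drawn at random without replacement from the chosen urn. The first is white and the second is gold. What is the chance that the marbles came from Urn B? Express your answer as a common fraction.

133/269

P(E | Urn A) = 5/19; P(E | Urn B) = 35/136.
P(E) = 1/2·5/19 + 1/2·35/136 = 1345/5168.
By Bayes' rule, P(Urn B | E) = 35/272 / 1345/5168 = 133/269 ≈ 0.4944.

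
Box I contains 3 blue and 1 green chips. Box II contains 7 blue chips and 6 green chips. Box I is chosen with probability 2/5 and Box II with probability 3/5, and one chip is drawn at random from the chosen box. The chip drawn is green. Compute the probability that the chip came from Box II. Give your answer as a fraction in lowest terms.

P(green | Box I) = 1/4; P(green | Box II) = 6/13.
P(green) = 2/5·1/4 + 3/5·6/13 = 49/130.
By Bayes' rule, P(Box II | green) = 18/65 / 49/130 = 36/49 ≈ 0.7347.

36/49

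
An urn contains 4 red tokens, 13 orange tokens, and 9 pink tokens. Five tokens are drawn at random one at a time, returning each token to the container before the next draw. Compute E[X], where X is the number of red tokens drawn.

By linearity of expectation, E[X] = Σ P(draw i is red); each independent draw has P(red) = 4/26.
E[X] = 5 · 4/26 = 10/13 ≈ 0.7692.

10/13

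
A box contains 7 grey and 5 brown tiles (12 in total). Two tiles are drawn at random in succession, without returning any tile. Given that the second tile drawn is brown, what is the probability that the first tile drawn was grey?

7/11

P(first=grey and the second tile drawn is brown) = (7/12)·(5/11) = 35/132.
P(the second tile drawn is brown) = Σ over first color = 35/132 + 5/33 = 5/12.
By Bayes, P(first=grey | the second tile drawn is brown) = 35/132 / 5/12 = 7/11 ≈ 0.6364.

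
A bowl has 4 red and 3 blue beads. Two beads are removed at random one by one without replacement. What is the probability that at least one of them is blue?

5/7

Use the complement: P(at least one blue) = 1 − P(no blue).
P(none) = C(4,2)/C(7,2) = 6/21.
So P = 1 − 6/21 = 5/7 ≈ 0.7143.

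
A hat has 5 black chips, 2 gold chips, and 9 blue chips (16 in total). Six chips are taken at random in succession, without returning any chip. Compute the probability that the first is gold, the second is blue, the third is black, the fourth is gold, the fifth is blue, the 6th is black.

Multiply the conditional probability of each draw in order, without replacement, so each draw removes one from its color and from the total.
P = (2/16) · (9/15) · (5/14) · (1/13) · (8/12) · (4/11) = 1/2002 ≈ 0.0005.

1/2002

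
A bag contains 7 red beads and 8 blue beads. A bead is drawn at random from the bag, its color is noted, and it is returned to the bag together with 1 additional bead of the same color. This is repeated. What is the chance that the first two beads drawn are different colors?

7/15

Either red then blue, or blue then red; after the first draw the total is 16.
P = (7/15)·(8/16) + (8/15)·(7/16) = 7/15 ≈ 0.4667.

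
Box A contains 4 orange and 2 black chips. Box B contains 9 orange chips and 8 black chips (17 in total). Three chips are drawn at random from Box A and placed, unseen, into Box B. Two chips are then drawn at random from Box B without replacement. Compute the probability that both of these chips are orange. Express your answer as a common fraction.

Condition on how many of the transferred chips are orange (from Box A: 4 orange of 6; then Box B has 20 total).
  1 orange: C(4,1)C(2,2)/C(6,3) = 1/5; then P = C(10,2)/C(20,2) = 9/38
  2 orange: C(4,2)C(2,1)/C(6,3) = 3/5; then P = C(11,2)/C(20,2) = 11/38
  3 orange: C(4,3)C(2,0)/C(6,3) = 1/5; then P = C(12,2)/C(20,2) = 33/95
P(both orange) = 138/475 ≈ 0.2905.

138/475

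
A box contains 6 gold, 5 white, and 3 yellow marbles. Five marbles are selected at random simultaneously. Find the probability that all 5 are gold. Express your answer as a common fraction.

Unordered draws without replacement: count favorable combinations over C(14,5).
Favorable = C(6,5) · C(5,0) · C(3,0) = 6; total = C(14,5) = 2002.
P = 6/2002 = 3/1001 ≈ 0.0030.

3/1001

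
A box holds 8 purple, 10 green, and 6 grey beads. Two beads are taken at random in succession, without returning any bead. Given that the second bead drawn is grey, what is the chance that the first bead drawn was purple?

8/23

P(first=purple and the second bead drawn is grey) = (8/24)·(6/23) = 2/23.
P(the second bead drawn is grey) = Σ over first color = 2/23 + 5/46 + 5/92 = 1/4.
By Bayes, P(first=purple | the second bead drawn is grey) = 2/23 / 1/4 = 8/23 ≈ 0.3478.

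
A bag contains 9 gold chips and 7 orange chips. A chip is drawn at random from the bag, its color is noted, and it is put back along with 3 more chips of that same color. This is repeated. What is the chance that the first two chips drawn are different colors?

63/152

Either gold then orange, or orange then gold; after the first draw the total is 19.
P = (9/16)·(7/19) + (7/16)·(9/19) = 63/152 ≈ 0.4145.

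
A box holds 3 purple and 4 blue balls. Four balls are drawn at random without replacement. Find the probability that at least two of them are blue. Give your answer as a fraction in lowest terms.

Sum the hypergeometric tail for j = 2,…,4 blue balls.
Favorable = C(4,2)·C(3,2) + C(4,3)·C(3,1) + C(4,4)·C(3,0) = 31; total = C(7,4) = 35.
P = 31/35 = 31/35 ≈ 0.8857.

31/35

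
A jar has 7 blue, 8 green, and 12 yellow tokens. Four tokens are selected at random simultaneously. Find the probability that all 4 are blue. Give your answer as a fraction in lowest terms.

Unordered draws without replacement: count favorable combinations over C(27,4).
Favorable = C(7,4) · C(8,0) · C(12,0) = 35; total = C(27,4) = 17550.
P = 35/17550 = 7/3510 ≈ 0.0020.

7/3510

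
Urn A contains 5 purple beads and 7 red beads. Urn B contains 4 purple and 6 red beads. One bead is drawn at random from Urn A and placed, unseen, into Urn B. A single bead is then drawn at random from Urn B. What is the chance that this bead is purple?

Condition on how many of the transferred beads are purple (from Urn A: 5 purple of 12; then Urn B has 11 total).
  0 purple: C(5,0)C(7,1)/C(12,1) = 7/12; then P = 4/11
  1 purple: C(5,1)C(7,0)/C(12,1) = 5/12; then P = 5/11
P(purple from Urn B) = 53/132 ≈ 0.4015.

53/132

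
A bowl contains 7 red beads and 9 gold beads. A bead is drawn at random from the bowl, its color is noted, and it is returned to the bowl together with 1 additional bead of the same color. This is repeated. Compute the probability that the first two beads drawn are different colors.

63/136

Either gold then red, or red then gold; after the first draw the total is 17.
P = (9/16)·(7/17) + (7/16)·(9/17) = 63/136 ≈ 0.4632.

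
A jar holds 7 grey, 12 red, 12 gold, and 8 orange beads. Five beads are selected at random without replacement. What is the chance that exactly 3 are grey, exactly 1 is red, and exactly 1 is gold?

Unordered draws without replacement: count favorable combinations over C(39,5).
Favorable = C(7,3) · C(12,1) · C(12,1) · C(8,0) = 5040; total = C(39,5) = 575757.
P = 5040/575757 = 80/9139 ≈ 0.0088.

80/9139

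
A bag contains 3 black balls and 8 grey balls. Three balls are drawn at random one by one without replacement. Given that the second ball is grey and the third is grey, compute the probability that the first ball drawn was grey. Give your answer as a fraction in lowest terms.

P(first=grey and the second ball is grey and the third is grey) = (8/11)·(7/10)·(6/9) = 56/165.
P(E) = Σ over first color = 28/165 + 56/165 = 28/55.
By Bayes, P(first=grey | E) = 56/165 / 28/55 = 2/3 ≈ 0.6667.

2/3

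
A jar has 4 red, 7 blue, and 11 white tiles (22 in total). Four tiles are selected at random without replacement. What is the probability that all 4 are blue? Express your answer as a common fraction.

1/209

Unordered draws without replacement: count favorable combinations over C(22,4).
Favorable = C(4,0) · C(7,4) · C(11,0) = 35; total = C(22,4) = 7315.
P = 35/7315 = 1/209 ≈ 0.0048.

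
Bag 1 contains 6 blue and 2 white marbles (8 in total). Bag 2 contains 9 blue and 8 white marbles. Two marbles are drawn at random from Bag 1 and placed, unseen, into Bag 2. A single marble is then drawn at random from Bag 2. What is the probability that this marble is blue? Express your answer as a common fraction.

Condition on how many of the transferred marbles are blue (from Bag 1: 6 blue of 8; then Bag 2 has 19 total).
  0 blue: C(6,0)C(2,2)/C(8,2) = 1/28; then P = 9/19
  1 blue: C(6,1)C(2,1)/C(8,2) = 3/7; then P = 10/19
  2 blue: C(6,2)C(2,0)/C(8,2) = 15/28; then P = 11/19
P(blue from Bag 2) = 21/38 ≈ 0.5526.

21/38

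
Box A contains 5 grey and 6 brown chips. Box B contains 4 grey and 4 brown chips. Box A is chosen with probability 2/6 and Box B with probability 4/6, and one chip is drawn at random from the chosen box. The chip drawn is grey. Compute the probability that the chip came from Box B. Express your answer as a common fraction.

11/16

P(grey | Box A) = 5/11; P(grey | Box B) = 1/2.
P(grey) = 1/3·5/11 + 2/3·1/2 = 16/33.
By Bayes' rule, P(Box B | grey) = 1/3 / 16/33 = 11/16 ≈ 0.6875.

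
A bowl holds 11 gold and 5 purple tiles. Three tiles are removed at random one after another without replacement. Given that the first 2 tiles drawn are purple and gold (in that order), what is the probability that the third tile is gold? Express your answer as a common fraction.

5/7

After removing 1 gold, 1 purple, the bowl has 10 gold out of 14 remaining.
P(third is gold | given) = 10/14 = 5/7 ≈ 0.7143.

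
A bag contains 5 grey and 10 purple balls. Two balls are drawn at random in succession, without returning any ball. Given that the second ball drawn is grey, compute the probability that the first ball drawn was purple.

5/7

P(first=purple and the second ball drawn is grey) = (10/15)·(5/14) = 5/21.
P(the second ball drawn is grey) = Σ over first color = 2/21 + 5/21 = 1/3.
By Bayes, P(first=purple | the second ball drawn is grey) = 5/21 / 1/3 = 5/7 ≈ 0.7143.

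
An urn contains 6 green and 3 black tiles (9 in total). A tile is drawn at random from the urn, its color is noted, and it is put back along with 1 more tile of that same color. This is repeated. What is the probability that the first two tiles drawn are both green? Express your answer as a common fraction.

7/15

After a green draw the urn holds 7 green out of 10.
P = (6/9)·(7/10) = 7/15 ≈ 0.4667.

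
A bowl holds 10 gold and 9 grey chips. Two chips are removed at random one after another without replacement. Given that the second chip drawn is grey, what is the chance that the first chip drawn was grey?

4/9

P(first=grey and the second chip drawn is grey) = (9/19)·(8/18) = 4/19.
P(the second chip drawn is grey) = Σ over first color = 5/19 + 4/19 = 9/19.
By Bayes, P(first=grey | the second chip drawn is grey) = 4/19 / 9/19 = 4/9 ≈ 0.4444.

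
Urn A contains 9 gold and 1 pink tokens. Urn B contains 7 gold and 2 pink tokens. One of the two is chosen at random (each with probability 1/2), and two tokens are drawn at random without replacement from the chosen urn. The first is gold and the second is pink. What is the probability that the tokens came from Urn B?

P(E | Urn A) = 1/10; P(E | Urn B) = 7/36.
P(E) = 1/2·1/10 + 1/2·7/36 = 53/360.
By Bayes' rule, P(Urn B | E) = 7/72 / 53/360 = 35/53 ≈ 0.6604.

35/53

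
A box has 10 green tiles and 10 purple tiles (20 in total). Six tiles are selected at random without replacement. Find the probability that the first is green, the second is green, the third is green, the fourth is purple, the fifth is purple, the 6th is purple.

6/323

Multiply the conditional probability of each draw in order, without replacement, so each draw removes one from its color and from the total.
P = (10/20) · (9/19) · (8/18) · (10/17) · (9/16) · (8/15) = 6/323 ≈ 0.0186.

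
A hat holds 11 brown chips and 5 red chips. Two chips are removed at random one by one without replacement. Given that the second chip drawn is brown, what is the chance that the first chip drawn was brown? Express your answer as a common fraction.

2/3

P(first=brown and the second chip drawn is brown) = (11/16)·(10/15) = 11/24.
P(the second chip drawn is brown) = Σ over first color = 11/24 + 11/48 = 11/16.
By Bayes, P(first=brown | the second chip drawn is brown) = 11/24 / 11/16 = 2/3 ≈ 0.6667.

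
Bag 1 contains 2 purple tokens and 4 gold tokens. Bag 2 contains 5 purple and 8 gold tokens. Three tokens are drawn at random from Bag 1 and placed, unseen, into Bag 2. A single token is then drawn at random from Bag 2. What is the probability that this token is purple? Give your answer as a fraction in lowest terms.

Condition on how many of the transferred tokens are purple (from Bag 1: 2 purple of 6; then Bag 2 has 16 total).
  0 purple: C(2,0)C(4,3)/C(6,3) = 1/5; then P = 5/16
  1 purple: C(2,1)C(4,2)/C(6,3) = 3/5; then P = 6/16
  2 purple: C(2,2)C(4,1)/C(6,3) = 1/5; then P = 7/16
P(purple from Bag 2) = 3/8 ≈ 0.3750.

3/8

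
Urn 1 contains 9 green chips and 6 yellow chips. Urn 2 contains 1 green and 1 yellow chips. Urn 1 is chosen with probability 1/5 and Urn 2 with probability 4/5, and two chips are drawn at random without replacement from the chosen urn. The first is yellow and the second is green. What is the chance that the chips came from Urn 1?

9/79

P(E | Urn 1) = 9/35; P(E | Urn 2) = 1/2.
P(E) = 1/5·9/35 + 4/5·1/2 = 79/175.
By Bayes' rule, P(Urn 1 | E) = 9/175 / 79/175 = 9/79 ≈ 0.1139.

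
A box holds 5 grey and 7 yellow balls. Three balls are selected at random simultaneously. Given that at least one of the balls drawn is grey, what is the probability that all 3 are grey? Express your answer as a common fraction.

P(all 3 grey) = C(5,3)/C(12,3) = 1/22; P(at least one grey) = 1 − C(7,3)/C(12,3) = 37/44.
Since 'all 3 grey' ⊆ 'at least one grey', P(all 3 | at least one) = 1/22 / 37/44 = 2/37 ≈ 0.0541.

2/37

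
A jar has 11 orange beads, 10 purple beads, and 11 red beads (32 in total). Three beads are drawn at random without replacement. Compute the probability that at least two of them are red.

33/124

Sum the hypergeometric tail for j = 2,…,3 red beads.
Favorable = C(11,2)·C(21,1) + C(11,3)·C(21,0) = 1320; total = C(32,3) = 4960.
P = 1320/4960 = 33/124 ≈ 0.2661.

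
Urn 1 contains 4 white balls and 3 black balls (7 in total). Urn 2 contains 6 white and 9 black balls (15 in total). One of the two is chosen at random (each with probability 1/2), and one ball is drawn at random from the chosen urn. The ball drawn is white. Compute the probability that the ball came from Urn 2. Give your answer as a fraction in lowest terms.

7/17

P(white | Urn 1) = 4/7; P(white | Urn 2) = 2/5.
P(white) = 1/2·4/7 + 1/2·2/5 = 17/35.
By Bayes' rule, P(Urn 2 | white) = 1/5 / 17/35 = 7/17 ≈ 0.4118.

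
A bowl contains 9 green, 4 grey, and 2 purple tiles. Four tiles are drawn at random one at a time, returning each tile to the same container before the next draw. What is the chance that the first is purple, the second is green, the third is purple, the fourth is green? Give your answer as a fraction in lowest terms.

Multiply the conditional probability of each draw in order, with replacement (the composition resets each draw).
P = (2/15) · (9/15) · (2/15) · (9/15) = 4/625 ≈ 0.0064.

4/625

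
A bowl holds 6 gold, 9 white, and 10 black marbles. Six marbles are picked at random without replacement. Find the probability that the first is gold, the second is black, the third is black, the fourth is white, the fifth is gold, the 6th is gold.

27/35420

Multiply the conditional probability of each draw in order, without replacement, so each draw removes one from its color and from the total.
P = (6/25) · (10/24) · (9/23) · (9/22) · (5/21) · (4/20) = 27/35420 ≈ 0.0008.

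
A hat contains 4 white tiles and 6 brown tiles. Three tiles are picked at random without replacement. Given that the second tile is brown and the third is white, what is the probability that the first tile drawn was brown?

P(first=brown and the second tile is brown and the third is white) = (6/10)·(5/9)·(4/8) = 1/6.
P(E) = Σ over first color = 1/10 + 1/6 = 4/15.
By Bayes, P(first=brown | E) = 1/6 / 4/15 = 5/8 ≈ 0.6250.

5/8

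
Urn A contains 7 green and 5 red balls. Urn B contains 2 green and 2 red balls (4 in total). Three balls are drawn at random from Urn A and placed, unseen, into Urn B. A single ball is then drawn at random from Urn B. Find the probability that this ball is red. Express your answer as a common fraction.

Condition on how many of the transferred balls are red (from Urn A: 5 red of 12; then Urn B has 7 total).
  0 red: C(5,0)C(7,3)/C(12,3) = 7/44; then P = 2/7
  1 red: C(5,1)C(7,2)/C(12,3) = 21/44; then P = 3/7
  2 red: C(5,2)C(7,1)/C(12,3) = 7/22; then P = 4/7
  3 red: C(5,3)C(7,0)/C(12,3) = 1/22; then P = 5/7
P(red from Urn B) = 13/28 ≈ 0.4643.

13/28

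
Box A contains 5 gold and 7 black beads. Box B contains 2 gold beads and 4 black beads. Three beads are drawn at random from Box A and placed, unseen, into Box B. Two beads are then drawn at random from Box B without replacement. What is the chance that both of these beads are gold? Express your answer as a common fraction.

Condition on how many of the transferred beads are gold (from Box A: 5 gold of 12; then Box B has 9 total).
  0 gold: C(5,0)C(7,3)/C(12,3) = 7/44; then P = C(2,2)/C(9,2) = 1/36
  1 gold: C(5,1)C(7,2)/C(12,3) = 21/44; then P = C(3,2)/C(9,2) = 1/12
  2 gold: C(5,2)C(7,1)/C(12,3) = 7/22; then P = C(4,2)/C(9,2) = 1/6
  3 gold: C(5,3)C(7,0)/C(12,3) = 1/22; then P = C(5,2)/C(9,2) = 5/18
P(both gold) = 29/264 ≈ 0.1098.

29/264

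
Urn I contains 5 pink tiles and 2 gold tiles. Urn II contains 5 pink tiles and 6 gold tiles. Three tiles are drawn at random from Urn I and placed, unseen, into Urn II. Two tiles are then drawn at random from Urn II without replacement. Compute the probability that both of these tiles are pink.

Condition on how many of the transferred tiles are pink (from Urn I: 5 pink of 7; then Urn II has 14 total).
  1 pink: C(5,1)C(2,2)/C(7,3) = 1/7; then P = C(6,2)/C(14,2) = 15/91
  2 pink: C(5,2)C(2,1)/C(7,3) = 4/7; then P = C(7,2)/C(14,2) = 3/13
  3 pink: C(5,3)C(2,0)/C(7,3) = 2/7; then P = C(8,2)/C(14,2) = 4/13
P(both pink) = 155/637 ≈ 0.2433.

155/637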